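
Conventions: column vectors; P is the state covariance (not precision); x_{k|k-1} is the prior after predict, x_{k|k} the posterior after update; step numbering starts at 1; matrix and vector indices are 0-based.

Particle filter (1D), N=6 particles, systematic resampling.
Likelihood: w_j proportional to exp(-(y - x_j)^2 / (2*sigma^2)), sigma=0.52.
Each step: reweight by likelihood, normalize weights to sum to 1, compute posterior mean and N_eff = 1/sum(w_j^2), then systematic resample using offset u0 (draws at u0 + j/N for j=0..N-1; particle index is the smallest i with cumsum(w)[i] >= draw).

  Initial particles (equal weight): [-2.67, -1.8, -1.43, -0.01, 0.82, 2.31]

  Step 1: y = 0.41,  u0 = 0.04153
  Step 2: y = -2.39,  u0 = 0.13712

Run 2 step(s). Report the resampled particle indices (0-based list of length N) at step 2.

step 1: w=[0.0000, 0.0001, 0.0013, 0.4950, 0.5027, 0.0009]  mean=0.4072  Neff=2.0089  idx=[3, 3, 3, 4, 4, 4]
step 2: w=[0.3333, 0.3333, 0.3333, 0.0001, 0.0001, 0.0001]  mean=-0.0098  Neff=3.0011  idx=[0, 0, 1, 1, 2, 2]

resampled_idx = [0, 0, 1, 1, 2, 2]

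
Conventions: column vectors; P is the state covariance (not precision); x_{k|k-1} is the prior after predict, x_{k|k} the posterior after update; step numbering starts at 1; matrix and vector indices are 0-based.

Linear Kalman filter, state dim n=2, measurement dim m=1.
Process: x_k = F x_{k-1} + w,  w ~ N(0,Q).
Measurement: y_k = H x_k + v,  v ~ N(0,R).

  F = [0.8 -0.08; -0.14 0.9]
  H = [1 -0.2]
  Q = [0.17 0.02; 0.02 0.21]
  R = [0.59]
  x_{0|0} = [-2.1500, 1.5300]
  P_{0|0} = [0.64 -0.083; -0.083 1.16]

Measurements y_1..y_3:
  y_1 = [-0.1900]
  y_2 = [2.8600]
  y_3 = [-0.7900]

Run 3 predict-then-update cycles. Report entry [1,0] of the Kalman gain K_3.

K[1,0] = -0.2622

step 1: x^-=[-1.8424, 1.6780]  P^-=[0.5976 -0.1959; -0.1959 1.1831]  S=[1.3133]  K=[0.4849; -0.3293]  nu=[1.9880]  x^+=[-0.8784, 1.0233]  P^+=[0.2889 0.0138; 0.0138 1.0406]
step 2: x^-=[-0.7846, 1.0440]  P^-=[0.3598 -0.0772; -0.0772 1.0551]  S=[1.0228]  K=[0.3668; -0.2818]  nu=[3.8534]  x^+=[0.6289, -0.0417]  P^+=[0.2221 0.0285; 0.0285 0.9739]
step 3: x^-=[0.5064, -0.1256]  P^-=[0.3147 -0.0541; -0.0541 0.9960]  S=[0.9662]  K=[0.3369; -0.2622]  nu=[-1.3216]  x^+=[0.0611, 0.2209]  P^+=[0.2050 0.0312; 0.0312 0.9296]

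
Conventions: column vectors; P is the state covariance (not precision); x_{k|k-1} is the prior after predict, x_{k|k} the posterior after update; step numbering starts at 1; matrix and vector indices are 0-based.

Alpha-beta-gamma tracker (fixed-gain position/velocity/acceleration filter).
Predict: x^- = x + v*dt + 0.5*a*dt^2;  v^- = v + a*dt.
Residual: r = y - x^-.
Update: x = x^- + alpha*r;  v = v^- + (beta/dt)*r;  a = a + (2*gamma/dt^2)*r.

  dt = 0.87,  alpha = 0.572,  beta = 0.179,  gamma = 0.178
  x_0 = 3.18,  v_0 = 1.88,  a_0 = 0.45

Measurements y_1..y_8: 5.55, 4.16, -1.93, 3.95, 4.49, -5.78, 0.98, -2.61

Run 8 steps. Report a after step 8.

a_post = 5.8685

step 1: x_pred=4.9859  r=0.5641  x^+=5.3086  v^+=2.3876  a^+=0.7153
step 2: x_pred=7.6565  r=-3.4965  x^+=5.6565  v^+=2.2905  a^+=-0.9292
step 3: x_pred=7.2976  r=-9.2276  x^+=2.0194  v^+=-0.4165  a^+=-5.2693
step 4: x_pred=-0.3371  r=4.2871  x^+=2.1151  v^+=-4.1187  a^+=-3.2529
step 5: x_pred=-2.6992  r=7.1892  x^+=1.4130  v^+=-5.4696  a^+=0.1284
step 6: x_pred=-3.2969  r=-2.4831  x^+=-4.7172  v^+=-5.8687  a^+=-1.0395
step 7: x_pred=-10.2164  r=11.1964  x^+=-3.8120  v^+=-4.4694  a^+=4.2266
step 8: x_pred=-6.1009  r=3.4909  x^+=-4.1041  v^+=-0.0740  a^+=5.8685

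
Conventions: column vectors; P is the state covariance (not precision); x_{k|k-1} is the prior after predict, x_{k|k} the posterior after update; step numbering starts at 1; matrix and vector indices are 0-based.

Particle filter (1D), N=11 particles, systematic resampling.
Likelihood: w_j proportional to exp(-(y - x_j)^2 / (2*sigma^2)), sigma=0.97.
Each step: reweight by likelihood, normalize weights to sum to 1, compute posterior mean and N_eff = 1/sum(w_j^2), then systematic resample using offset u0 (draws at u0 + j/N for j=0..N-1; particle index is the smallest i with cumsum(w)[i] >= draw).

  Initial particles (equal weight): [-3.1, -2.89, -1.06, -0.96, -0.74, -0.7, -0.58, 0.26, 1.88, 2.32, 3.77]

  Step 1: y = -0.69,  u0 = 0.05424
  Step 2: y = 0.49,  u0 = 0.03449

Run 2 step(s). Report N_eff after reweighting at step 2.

N_eff = 9.4899

step 1: w=[0.0081, 0.0135, 0.1642, 0.1699, 0.1763, 0.1766, 0.1754, 0.1093, 0.0053, 0.0014, 0.0000]  mean=-0.7153  Neff=6.2075  idx=[2, 2, 3, 3, 4, 4, 5, 5, 6, 6, 7]
step 2: w=[0.0546, 0.0546, 0.0640, 0.0640, 0.0876, 0.0876, 0.0922, 0.0922, 0.1065, 0.1065, 0.1903]  mean=-0.5714  Neff=9.4899  idx=[0, 2, 3, 4, 5, 6, 7, 8, 9, 10, 10]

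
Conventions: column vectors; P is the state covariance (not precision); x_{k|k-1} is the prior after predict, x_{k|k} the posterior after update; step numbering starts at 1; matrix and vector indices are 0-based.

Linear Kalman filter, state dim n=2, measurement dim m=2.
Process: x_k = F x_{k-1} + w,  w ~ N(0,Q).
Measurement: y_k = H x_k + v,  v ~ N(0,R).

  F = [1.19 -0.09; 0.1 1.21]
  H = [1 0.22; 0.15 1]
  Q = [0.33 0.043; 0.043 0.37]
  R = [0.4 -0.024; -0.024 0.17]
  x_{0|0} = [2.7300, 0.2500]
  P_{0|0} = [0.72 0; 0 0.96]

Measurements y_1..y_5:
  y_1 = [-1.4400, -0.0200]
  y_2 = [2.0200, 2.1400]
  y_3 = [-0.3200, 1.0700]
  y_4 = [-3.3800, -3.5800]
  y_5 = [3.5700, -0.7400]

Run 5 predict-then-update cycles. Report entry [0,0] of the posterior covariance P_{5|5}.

P_post[0,0] = 0.2711

step 1: x^-=[3.2262, 0.5755]  P^-=[1.3574 0.0241; 0.0241 1.7827]  S=[1.8543 0.5967; 0.5967 1.9905]  K=[0.7726 -0.1172; -0.0711 0.9188]  nu=[-4.7928, -1.0794]  x^+=[-0.3502, -0.0753]  P^+=[0.3312 -0.0882; -0.0882 0.1711]
step 2: x^-=[-0.4100, -0.1261]  P^-=[0.8194 -0.0624; -0.0624 0.6025]  S=[1.2211 0.1670; 0.1670 0.7722]  K=[0.6688 -0.0663; -0.0490 0.7787]  nu=[2.4577, 2.3276]  x^+=[1.0796, 1.5659]  P^+=[0.2845 -0.0700; -0.0700 0.1441]
step 3: x^-=[1.1438, 2.0027]  P^-=[0.7491 -0.0390; -0.0390 0.5668]  S=[1.1594 0.1728; 0.1728 0.7420]  K=[0.6464 -0.0516; -0.0401 0.7654]  nu=[-1.9044, -1.1043]  x^+=[-0.0302, 1.2339]  P^+=[0.2742 -0.0654; -0.0654 0.1409]
step 4: x^-=[-0.1470, 1.4901]  P^-=[0.7334 -0.0333; -0.0333 0.5632]  S=[1.1460 0.1755; 0.1755 0.7397]  K=[0.6410 -0.0484; -0.0379 0.7636]  nu=[-3.5608, -5.0480]  x^+=[-2.1852, -2.2297]  P^+=[0.2717 -0.0644; -0.0644 0.1404]
step 5: x^-=[-2.3997, -2.9165]  P^-=[0.7297 -0.0321; -0.0321 0.5627]  S=[1.1428 0.1761; 0.1761 0.7395]  K=[0.6397 -0.0477; -0.0374 0.7633]  nu=[6.6113, 2.5364]  x^+=[1.7085, -1.2275]  P^+=[0.2711 -0.0641; -0.0641 0.1403]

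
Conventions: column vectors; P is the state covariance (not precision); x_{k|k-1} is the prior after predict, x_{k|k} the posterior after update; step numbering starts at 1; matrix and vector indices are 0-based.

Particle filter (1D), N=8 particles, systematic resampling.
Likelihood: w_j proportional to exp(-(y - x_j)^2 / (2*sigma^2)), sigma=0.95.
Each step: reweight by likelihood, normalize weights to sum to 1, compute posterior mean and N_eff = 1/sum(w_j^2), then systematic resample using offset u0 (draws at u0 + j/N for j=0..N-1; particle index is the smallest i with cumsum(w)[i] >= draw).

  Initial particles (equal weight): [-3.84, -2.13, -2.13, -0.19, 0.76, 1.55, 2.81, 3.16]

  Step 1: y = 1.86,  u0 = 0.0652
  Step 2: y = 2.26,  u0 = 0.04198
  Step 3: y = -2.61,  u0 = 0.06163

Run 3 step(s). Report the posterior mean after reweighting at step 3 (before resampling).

post_mean = 0.8621

step 1: w=[0.0000, 0.0001, 0.0001, 0.0381, 0.2001, 0.3709, 0.2373, 0.1534]  mean=1.8711  Neff=3.8619  idx=[4, 4, 5, 5, 5, 6, 6, 7]
step 2: w=[0.0556, 0.0556, 0.1462, 0.1462, 0.1462, 0.1635, 0.1635, 0.1234]  mean=2.0728  Neff=7.1969  idx=[0, 2, 3, 4, 4, 5, 6, 7]
step 3: w=[0.8709, 0.0323, 0.0323, 0.0323, 0.0323, 0.0000, 0.0000, 0.0000]  mean=0.8621  Neff=1.3113  idx=[0, 0, 0, 0, 0, 0, 0, 3]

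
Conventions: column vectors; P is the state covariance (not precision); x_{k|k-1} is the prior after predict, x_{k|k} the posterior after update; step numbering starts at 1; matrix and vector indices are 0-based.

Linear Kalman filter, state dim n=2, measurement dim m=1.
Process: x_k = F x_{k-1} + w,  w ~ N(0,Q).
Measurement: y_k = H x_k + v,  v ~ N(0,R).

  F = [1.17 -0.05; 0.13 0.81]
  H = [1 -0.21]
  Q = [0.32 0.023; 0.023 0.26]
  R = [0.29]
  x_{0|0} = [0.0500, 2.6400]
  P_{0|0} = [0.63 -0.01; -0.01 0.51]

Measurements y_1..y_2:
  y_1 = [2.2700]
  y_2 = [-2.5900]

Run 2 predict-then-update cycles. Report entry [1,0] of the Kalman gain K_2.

step 1: x^-=[-0.0735, 2.1449]  P^-=[1.1849 0.0888; 0.0888 0.6032]  S=[1.4642]  K=[0.7965; -0.0259]  nu=[2.7939]  x^+=[2.1519, 2.0726]  P^+=[0.2560 0.1189; 0.1189 0.6022]
step 2: x^-=[2.4141, 1.9585]  P^-=[0.6580 0.1495; 0.1495 0.6845]  S=[0.9154]  K=[0.6845; 0.0063]  nu=[-4.5928]  x^+=[-0.7297, 1.9296]  P^+=[0.2291 0.1456; 0.1456 0.6844]

K[1,0] = 0.0063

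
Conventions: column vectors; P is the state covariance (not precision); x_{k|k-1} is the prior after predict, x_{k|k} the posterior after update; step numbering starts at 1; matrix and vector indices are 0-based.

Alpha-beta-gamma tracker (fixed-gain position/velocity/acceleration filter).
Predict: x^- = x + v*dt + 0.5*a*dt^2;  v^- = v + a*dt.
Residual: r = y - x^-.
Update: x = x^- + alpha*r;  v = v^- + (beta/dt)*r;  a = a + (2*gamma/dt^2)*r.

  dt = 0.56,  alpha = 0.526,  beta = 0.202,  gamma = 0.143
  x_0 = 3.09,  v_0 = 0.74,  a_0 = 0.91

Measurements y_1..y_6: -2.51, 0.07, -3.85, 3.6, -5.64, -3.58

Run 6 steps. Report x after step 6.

step 1: x_pred=3.6471  r=-6.1571  x^+=0.4085  v^+=-0.9713  a^+=-4.7052
step 2: x_pred=-0.8733  r=0.9433  x^+=-0.3771  v^+=-3.2660  a^+=-3.8449
step 3: x_pred=-2.8090  r=-1.0410  x^+=-3.3565  v^+=-5.7947  a^+=-4.7944
step 4: x_pred=-7.3533  r=10.9533  x^+=-1.5919  v^+=-4.5285  a^+=5.1950
step 5: x_pred=-3.3133  r=-2.3267  x^+=-4.5371  v^+=-2.4586  a^+=3.0730
step 6: x_pred=-5.4321  r=1.8521  x^+=-4.4579  v^+=-0.0696  a^+=4.7621

x_post = -4.4579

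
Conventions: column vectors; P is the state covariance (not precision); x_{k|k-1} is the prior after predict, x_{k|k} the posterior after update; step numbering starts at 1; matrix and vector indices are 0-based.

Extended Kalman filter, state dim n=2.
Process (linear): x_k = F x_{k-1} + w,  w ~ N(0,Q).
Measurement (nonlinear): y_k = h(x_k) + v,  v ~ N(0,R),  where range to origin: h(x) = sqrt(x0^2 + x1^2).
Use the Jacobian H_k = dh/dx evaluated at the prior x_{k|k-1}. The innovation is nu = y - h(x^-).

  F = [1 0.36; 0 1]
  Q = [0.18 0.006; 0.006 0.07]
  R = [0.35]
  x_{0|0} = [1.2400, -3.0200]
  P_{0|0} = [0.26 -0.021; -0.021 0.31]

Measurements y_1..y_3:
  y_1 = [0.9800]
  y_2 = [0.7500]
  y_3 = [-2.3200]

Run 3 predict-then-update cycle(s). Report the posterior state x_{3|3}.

step 1: x^-=[0.1528, -3.0200]  P^-=[0.4651 0.0966; 0.0966 0.3800]  H_jac=[0.0505 -0.9987]  S=[0.7205]  K=[-0.1013; -0.5200]  nu=[-2.0439]  x^+=[0.3598, -1.9572]  P^+=[0.4577 0.0587; 0.0587 0.1852]
step 2: x^-=[-0.3448, -1.9572]  P^-=[0.7039 0.1313; 0.1313 0.2552]  H_jac=[-0.1735 -0.9848]  S=[0.6636]  K=[-0.3789; -0.4131]  nu=[-1.2374]  x^+=[0.1241, -1.4461]  P^+=[0.6086 0.0275; 0.0275 0.1420]
step 3: x^-=[-0.3965, -1.4461]  P^-=[0.8268 0.0846; 0.0846 0.2120]  H_jac=[-0.2644 -0.9644]  S=[0.6481]  K=[-0.4632; -0.3499]  nu=[-3.8195]  x^+=[1.3726, -0.1096]  P^+=[0.6877 -0.0205; -0.0205 0.1326]

x_post = [1.3726, -0.1096]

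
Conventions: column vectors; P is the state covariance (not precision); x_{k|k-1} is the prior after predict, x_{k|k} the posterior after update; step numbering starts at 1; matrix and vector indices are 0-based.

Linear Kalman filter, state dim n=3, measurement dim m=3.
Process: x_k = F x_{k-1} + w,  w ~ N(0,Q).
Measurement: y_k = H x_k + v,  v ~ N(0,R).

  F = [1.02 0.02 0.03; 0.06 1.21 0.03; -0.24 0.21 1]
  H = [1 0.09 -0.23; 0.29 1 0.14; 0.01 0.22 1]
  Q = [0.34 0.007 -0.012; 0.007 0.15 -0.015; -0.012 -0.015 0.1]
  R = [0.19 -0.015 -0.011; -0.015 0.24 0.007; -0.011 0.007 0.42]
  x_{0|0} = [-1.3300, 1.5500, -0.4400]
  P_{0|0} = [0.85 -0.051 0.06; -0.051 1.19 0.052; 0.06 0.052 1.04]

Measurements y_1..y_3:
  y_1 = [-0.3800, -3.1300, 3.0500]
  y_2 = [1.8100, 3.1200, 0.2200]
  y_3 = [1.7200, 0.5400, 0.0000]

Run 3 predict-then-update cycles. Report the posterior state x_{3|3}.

step 1: x^-=[-1.3388, 1.7825, 0.2047]  P^-=[1.2274 0.0296 -0.1324; 0.0296 1.8929 0.3869; -0.1324 0.3869 1.2396]  S=[1.5485 0.4079 -0.3567; 0.4079 2.3751 0.9630; -0.3567 0.9630 1.9191]  K=[0.8521 -0.0402 0.1193; -0.1702 0.8733 -0.0511; -0.0713 -0.0529 0.7029]  nu=[0.8455, -4.5529, 2.4665]  x^+=[-0.1409, -2.4634, 2.1193]  P^+=[0.1816 -0.0822 0.0567; -0.0822 0.2449 -0.0665; 0.0567 -0.0665 0.3097]
step 2: x^-=[-0.1295, -2.9256, 1.6358]  P^-=[0.5294 -0.0779 -0.0076; -0.0779 0.4930 -0.0012; -0.0076 -0.0012 0.3841]  S=[0.7333 0.0903 -0.1092; 0.0903 0.7389 0.1616; -0.1092 0.1616 0.8270]  K=[0.7262 -0.0038 0.0730; -0.1285 0.6557 -0.0163; -0.0593 -0.0254 0.4612]  nu=[2.5790, 5.8541, -0.7709]  x^+=[1.6648, 0.5938, 0.9787]  P^+=[0.1505 -0.0597 0.0343; -0.0597 0.1821 -0.0403; 0.0343 -0.0403 0.2027]
step 3: x^-=[1.7393, 0.8478, 0.7038]  P^-=[0.4964 -0.0534 -0.0208; -0.0534 0.4059 0.0046; -0.0208 0.0046 0.2920]  S=[0.7050 0.0988 -0.0976; 0.0988 0.6620 0.1333; -0.0976 0.1333 0.7331]  K=[0.7094 0.0157 0.0539; -0.1101 0.6067 0.0023; -0.0687 -0.0091 0.3920]  nu=[0.0662, -0.9107, -0.9077]  x^+=[1.7231, 0.2858, 0.3518]  P^+=[0.1444 -0.0518 0.0249; -0.0518 0.1665 -0.0297; 0.0249 -0.0297 0.1716]

x_post = [1.7231, 0.2858, 0.3518]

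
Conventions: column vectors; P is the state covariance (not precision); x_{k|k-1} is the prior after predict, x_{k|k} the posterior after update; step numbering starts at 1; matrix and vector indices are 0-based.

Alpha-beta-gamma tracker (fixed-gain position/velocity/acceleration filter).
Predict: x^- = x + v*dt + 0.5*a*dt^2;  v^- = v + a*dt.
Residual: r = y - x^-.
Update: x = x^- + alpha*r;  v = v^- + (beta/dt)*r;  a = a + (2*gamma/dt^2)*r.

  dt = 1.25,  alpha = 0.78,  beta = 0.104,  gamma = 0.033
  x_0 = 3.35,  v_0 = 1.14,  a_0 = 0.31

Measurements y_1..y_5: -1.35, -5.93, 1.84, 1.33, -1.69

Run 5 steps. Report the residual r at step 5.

step 1: x_pred=5.0172  r=-6.3672  x^+=0.0508  v^+=0.9977  a^+=0.0410
step 2: x_pred=1.3300  r=-7.2600  x^+=-4.3328  v^+=0.4450  a^+=-0.2656
step 3: x_pred=-3.9840  r=5.8240  x^+=0.5587  v^+=0.5976  a^+=-0.0196
step 4: x_pred=1.2904  r=0.0396  x^+=1.3213  v^+=0.5764  a^+=-0.0179
step 5: x_pred=2.0277  r=-3.7177  x^+=-0.8721  v^+=0.2446  a^+=-0.1750

resid = -3.7177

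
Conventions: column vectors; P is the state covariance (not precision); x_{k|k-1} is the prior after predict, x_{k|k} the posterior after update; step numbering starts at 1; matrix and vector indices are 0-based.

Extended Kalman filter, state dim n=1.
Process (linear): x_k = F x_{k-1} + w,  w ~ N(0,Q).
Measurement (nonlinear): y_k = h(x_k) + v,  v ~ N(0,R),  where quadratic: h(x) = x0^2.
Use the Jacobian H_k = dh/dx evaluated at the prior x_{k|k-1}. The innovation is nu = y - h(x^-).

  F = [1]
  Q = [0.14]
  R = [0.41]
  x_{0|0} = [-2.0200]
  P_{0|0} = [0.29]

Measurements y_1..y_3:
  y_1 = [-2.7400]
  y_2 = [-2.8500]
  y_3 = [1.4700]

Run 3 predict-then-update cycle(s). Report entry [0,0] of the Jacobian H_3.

step 1: x^-=[-2.0200]  P^-=[0.4300]  H_jac=[-4.0400]  S=[7.4283]  K=[-0.2339]  nu=[-6.8204]  x^+=[-0.4250]  P^+=[0.0237]
step 2: x^-=[-0.4250]  P^-=[0.1637]  H_jac=[-0.8499]  S=[0.5283]  K=[-0.2634]  nu=[-3.0306]  x^+=[0.3734]  P^+=[0.1271]
step 3: x^-=[0.3734]  P^-=[0.2671]  H_jac=[0.7467]  S=[0.5589]  K=[0.3568]  nu=[1.3306]  x^+=[0.8482]  P^+=[0.1959]

H_jac[0,0] = 0.7467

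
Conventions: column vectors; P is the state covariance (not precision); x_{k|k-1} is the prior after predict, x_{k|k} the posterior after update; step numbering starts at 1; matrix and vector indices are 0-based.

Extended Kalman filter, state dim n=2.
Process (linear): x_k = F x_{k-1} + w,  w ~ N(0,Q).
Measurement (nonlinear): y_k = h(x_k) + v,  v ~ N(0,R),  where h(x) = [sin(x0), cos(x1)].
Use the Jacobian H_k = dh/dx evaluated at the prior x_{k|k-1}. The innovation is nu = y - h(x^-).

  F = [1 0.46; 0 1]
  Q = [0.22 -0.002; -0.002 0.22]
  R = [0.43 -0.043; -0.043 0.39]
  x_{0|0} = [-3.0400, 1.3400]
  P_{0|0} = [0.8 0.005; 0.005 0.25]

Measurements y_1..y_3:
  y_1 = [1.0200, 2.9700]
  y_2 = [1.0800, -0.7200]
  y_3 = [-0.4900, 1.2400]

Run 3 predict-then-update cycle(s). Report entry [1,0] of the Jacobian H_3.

step 1: x^-=[-2.4236, 1.3400]  P^-=[1.0775 0.1180; 0.1180 0.4700]  H_jac=[-0.7531 0.0000; 0.0000 -0.9735]  S=[1.0412 0.0435; 0.0435 0.8354]  K=[-0.7754 -0.0971; -0.0626 -0.5444]  nu=[1.6779, 2.7412]  x^+=[-3.9908, -0.2574]  P^+=[0.4371 0.0047; 0.0047 0.2153]
step 2: x^-=[-4.1092, -0.2574]  P^-=[0.7070 0.1017; 0.1017 0.4353]  H_jac=[-0.5673 0.0000; 0.0000 0.2546]  S=[0.6575 -0.0577; -0.0577 0.4182]  K=[-0.6119 -0.0225; -0.0653 0.2560]  nu=[0.2565, -1.6870]  x^+=[-4.2282, -0.7061]  P^+=[0.4622 0.0689; 0.0689 0.4032]
step 3: x^-=[-4.5530, -0.7061]  P^-=[0.8309 0.2524; 0.2524 0.6232]  H_jac=[-0.1587 0.0000; 0.0000 0.6489]  S=[0.4509 -0.0690; -0.0690 0.6524]  K=[-0.2582 0.2237; 0.0061 0.6205]  nu=[-1.4773, 0.4791]  x^+=[-4.0644, -0.4178]  P^+=[0.7602 0.1516; 0.1516 0.3725]

H_jac[1,0] = 0.0000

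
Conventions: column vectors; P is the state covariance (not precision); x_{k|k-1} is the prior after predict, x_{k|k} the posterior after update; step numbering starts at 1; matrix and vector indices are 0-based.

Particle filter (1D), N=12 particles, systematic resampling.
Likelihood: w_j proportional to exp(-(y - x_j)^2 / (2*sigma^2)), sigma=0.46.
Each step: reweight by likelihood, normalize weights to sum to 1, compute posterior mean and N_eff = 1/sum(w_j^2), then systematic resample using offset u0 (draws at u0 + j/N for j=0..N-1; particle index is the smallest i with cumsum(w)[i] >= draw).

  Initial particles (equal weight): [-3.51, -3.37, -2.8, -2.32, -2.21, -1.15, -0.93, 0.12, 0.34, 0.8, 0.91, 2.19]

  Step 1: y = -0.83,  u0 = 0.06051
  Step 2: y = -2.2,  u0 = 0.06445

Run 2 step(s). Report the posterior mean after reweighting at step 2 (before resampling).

post_mean = -1.0918

step 1: w=[0.0000, 0.0000, 0.0001, 0.0027, 0.0057, 0.4049, 0.5037, 0.0611, 0.0203, 0.0010, 0.0004, 0.0000]  mean=-0.9379  Neff=2.3701  idx=[5, 5, 5, 5, 5, 6, 6, 6, 6, 6, 6, 7]
step 2: w=[0.1471, 0.1471, 0.1471, 0.1471, 0.1471, 0.0441, 0.0441, 0.0441, 0.0441, 0.0441, 0.0441, 0.0000]  mean=-1.0918  Neff=8.3409  idx=[0, 1, 1, 2, 2, 3, 3, 4, 4, 6, 8, 10]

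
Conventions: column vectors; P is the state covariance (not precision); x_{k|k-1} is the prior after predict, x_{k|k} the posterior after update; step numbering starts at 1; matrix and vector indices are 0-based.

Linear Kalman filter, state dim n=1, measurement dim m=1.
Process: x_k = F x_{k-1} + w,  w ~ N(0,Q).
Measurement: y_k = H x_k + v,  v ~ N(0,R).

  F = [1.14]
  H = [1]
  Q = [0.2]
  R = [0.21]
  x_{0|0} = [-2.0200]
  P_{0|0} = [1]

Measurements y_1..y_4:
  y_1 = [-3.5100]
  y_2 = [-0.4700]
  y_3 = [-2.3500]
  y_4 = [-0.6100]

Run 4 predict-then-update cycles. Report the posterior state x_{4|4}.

step 1: x^-=[-2.3028]  P^-=[1.4996]  S=[1.7096]  K=[0.8772]  nu=[-1.2072]  x^+=[-3.3617]  P^+=[0.1842]
step 2: x^-=[-3.8324]  P^-=[0.4394]  S=[0.6494]  K=[0.6766]  nu=[3.3624]  x^+=[-1.5573]  P^+=[0.1421]
step 3: x^-=[-1.7753]  P^-=[0.3847]  S=[0.5947]  K=[0.6469]  nu=[-0.5747]  x^+=[-2.1471]  P^+=[0.1358]
step 4: x^-=[-2.4477]  P^-=[0.3765]  S=[0.5865]  K=[0.6420]  nu=[1.8377]  x^+=[-1.2679]  P^+=[0.1348]

x_post = [-1.2679]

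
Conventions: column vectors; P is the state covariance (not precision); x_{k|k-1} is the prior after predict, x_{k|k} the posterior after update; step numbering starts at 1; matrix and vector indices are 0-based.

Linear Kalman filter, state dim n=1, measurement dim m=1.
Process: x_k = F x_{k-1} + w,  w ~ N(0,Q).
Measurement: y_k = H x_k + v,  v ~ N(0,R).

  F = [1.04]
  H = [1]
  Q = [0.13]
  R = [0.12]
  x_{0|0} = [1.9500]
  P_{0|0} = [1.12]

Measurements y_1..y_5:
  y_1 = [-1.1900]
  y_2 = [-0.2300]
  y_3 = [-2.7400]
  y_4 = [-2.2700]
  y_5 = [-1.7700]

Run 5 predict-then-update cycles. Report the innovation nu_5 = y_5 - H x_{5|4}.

step 1: x^-=[2.0280]  P^-=[1.3414]  S=[1.4614]  K=[0.9179]  nu=[-3.2180]  x^+=[-0.9258]  P^+=[0.1101]
step 2: x^-=[-0.9628]  P^-=[0.2491]  S=[0.3691]  K=[0.6749]  nu=[0.7328]  x^+=[-0.4682]  P^+=[0.0810]
step 3: x^-=[-0.4869]  P^-=[0.2176]  S=[0.3376]  K=[0.6445]  nu=[-2.2531]  x^+=[-1.9391]  P^+=[0.0773]
step 4: x^-=[-2.0167]  P^-=[0.2137]  S=[0.3337]  K=[0.6403]  nu=[-0.2533]  x^+=[-2.1789]  P^+=[0.0768]
step 5: x^-=[-2.2661]  P^-=[0.2131]  S=[0.3331]  K=[0.6398]  nu=[0.4961]  x^+=[-1.9487]  P^+=[0.0768]

innov = [0.4961]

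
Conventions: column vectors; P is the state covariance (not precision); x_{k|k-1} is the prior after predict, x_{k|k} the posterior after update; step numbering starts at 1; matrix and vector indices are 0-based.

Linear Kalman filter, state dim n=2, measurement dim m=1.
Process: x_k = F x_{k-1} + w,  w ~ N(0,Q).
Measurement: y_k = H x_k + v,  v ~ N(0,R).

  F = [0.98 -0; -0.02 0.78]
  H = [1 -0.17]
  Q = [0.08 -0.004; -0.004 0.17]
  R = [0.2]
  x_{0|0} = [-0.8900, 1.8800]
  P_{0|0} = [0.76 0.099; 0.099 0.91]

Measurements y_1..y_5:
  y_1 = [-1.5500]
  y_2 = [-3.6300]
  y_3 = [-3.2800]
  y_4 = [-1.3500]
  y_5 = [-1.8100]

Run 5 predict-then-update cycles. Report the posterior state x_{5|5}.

x_post = [-1.8254, 0.6630]

step 1: x^-=[-0.8722, 1.4842]  P^-=[0.8099 0.0568; 0.0568 0.7209]  S=[1.0114]  K=[0.7912; -0.0650]  nu=[-0.4255]  x^+=[-1.2088, 1.5119]  P^+=[0.1767 0.1088; 0.1088 0.7166]
step 2: x^-=[-1.1847, 1.2034]  P^-=[0.2497 0.0757; 0.0757 0.6026]  S=[0.4414]  K=[0.5366; -0.0606]  nu=[-2.2407]  x^+=[-2.3871, 1.3392]  P^+=[0.1226 0.0901; 0.0901 0.6010]
step 3: x^-=[-2.3393, 1.0923]  P^-=[0.1978 0.0624; 0.0624 0.5329]  S=[0.3919]  K=[0.4775; -0.0718]  nu=[-0.7550]  x^+=[-2.6999, 1.1465]  P^+=[0.1084 0.0759; 0.0759 0.5309]
step 4: x^-=[-2.6459, 0.9483]  P^-=[0.1841 0.0519; 0.0519 0.4907]  S=[0.3807]  K=[0.4605; -0.0828]  nu=[1.4571]  x^+=[-1.9749, 0.8276]  P^+=[0.1034 0.0664; 0.0664 0.4881]
step 5: x^-=[-1.9354, 0.6850]  P^-=[0.1793 0.0447; 0.0447 0.4649]  S=[0.3775]  K=[0.4548; -0.0909]  nu=[0.2418]  x^+=[-1.8254, 0.6630]  P^+=[0.1012 0.0603; 0.0603 0.4618]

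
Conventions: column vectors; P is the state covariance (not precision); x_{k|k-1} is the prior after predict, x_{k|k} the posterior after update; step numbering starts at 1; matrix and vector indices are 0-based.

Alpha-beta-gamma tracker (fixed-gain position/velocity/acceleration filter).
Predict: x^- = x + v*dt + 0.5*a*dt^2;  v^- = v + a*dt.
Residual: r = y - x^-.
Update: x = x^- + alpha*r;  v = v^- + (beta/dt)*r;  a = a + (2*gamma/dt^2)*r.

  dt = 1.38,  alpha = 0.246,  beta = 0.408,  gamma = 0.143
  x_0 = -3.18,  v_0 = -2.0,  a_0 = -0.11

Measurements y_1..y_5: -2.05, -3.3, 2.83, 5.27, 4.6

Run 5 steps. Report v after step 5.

step 1: x_pred=-6.0447  r=3.9947  x^+=-5.0620  v^+=-0.9707  a^+=0.4899
step 2: x_pred=-5.9352  r=2.6352  x^+=-5.2869  v^+=0.4844  a^+=0.8857
step 3: x_pred=-3.7750  r=6.6050  x^+=-2.1502  v^+=3.6595  a^+=1.8776
step 4: x_pred=4.6877  r=0.5823  x^+=4.8309  v^+=6.4227  a^+=1.9651
step 5: x_pred=15.5654  r=-10.9654  x^+=12.8679  v^+=5.8925  a^+=0.3183

v_post = 5.8925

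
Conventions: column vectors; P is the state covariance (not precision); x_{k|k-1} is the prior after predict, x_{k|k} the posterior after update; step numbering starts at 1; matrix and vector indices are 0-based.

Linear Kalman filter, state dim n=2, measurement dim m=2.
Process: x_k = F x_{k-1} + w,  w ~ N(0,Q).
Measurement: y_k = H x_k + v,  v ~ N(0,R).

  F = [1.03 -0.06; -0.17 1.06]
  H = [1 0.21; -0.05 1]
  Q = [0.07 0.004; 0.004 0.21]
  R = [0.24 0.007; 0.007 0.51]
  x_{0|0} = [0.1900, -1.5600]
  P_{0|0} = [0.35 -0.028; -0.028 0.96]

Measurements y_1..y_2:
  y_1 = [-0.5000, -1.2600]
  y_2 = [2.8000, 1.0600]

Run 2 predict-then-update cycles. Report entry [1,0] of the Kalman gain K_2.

K[1,0] = 0.0303

step 1: x^-=[0.2893, -1.6859]  P^-=[0.4482 -0.1492; -0.1492 1.3089]  S=[0.6833 0.1118; 0.1118 1.8349]  K=[0.6317 -0.1320; 0.0672 0.7133]  nu=[-0.4353, 0.4404]  x^+=[-0.0438, -1.4010]  P^+=[0.1622 -0.0548; -0.0548 0.3615]
step 2: x^-=[0.0389, -1.4777]  P^-=[0.2502 -0.1078; -0.1078 0.6406]  S=[0.4731 0.0224; 0.0224 1.1620]  K=[0.4862 -0.1129; 0.0303 0.5554]  nu=[3.0714, 2.5396]  x^+=[1.2456, 0.0257]  P^+=[0.1260 -0.0479; -0.0479 0.2810]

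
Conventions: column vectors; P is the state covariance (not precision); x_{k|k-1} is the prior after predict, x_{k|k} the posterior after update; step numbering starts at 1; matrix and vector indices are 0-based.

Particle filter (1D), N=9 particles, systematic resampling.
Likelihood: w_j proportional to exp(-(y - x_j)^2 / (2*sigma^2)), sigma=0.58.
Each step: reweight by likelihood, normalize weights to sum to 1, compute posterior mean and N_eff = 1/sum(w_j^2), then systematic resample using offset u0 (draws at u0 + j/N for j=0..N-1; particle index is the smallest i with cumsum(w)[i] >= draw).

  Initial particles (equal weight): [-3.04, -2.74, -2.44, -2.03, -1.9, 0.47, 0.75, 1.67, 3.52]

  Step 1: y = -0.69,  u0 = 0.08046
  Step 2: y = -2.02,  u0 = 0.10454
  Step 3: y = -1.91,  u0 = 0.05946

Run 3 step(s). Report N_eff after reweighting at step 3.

step 1: w=[0.0007, 0.0051, 0.0280, 0.1839, 0.3010, 0.3590, 0.1217, 0.0007, 0.0000]  mean=-0.7686  Neff=3.7193  idx=[3, 3, 4, 4, 5, 5, 5, 5, 6]
step 2: w=[0.2526, 0.2526, 0.2473, 0.2473, 0.0000, 0.0000, 0.0000, 0.0000, 0.0000]  mean=-1.9654  Neff=4.0004  idx=[0, 0, 1, 1, 2, 2, 3, 3, 3]
step 3: w=[0.1098, 0.1098, 0.1098, 0.1098, 0.1122, 0.1122, 0.1122, 0.1122, 0.1122]  mean=-1.9571  Neff=8.9990  idx=[0, 1, 2, 3, 4, 5, 6, 7, 8]

N_eff = 8.9990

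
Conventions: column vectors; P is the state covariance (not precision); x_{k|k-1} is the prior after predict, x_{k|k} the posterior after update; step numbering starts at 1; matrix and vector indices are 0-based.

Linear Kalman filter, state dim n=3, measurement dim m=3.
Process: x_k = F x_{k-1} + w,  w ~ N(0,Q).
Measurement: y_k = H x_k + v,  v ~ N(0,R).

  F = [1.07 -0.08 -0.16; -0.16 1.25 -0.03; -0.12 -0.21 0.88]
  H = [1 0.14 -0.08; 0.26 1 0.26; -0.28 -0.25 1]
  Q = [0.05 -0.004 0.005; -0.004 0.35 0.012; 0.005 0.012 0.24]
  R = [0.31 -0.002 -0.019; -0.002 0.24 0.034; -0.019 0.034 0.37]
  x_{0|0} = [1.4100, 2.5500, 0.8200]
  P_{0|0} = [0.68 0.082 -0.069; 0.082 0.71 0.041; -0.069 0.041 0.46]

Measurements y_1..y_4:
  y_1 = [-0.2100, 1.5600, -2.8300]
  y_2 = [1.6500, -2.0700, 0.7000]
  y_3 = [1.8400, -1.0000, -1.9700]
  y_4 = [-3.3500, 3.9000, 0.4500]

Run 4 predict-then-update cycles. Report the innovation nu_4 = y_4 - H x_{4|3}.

step 1: x^-=[1.1735, 2.9373, 0.0169]  P^-=[0.8555 -0.0861 -0.2206; -0.0861 1.4407 -0.1282; -0.2206 -0.1282 0.6409]  S=[1.2119 0.2723 -0.5814; 0.2723 1.6405 -0.3532; -0.5814 -0.3532 1.3436]  K=[0.7088 -0.0782 -0.0403; -0.1814 0.8300 -0.2058; 0.0154 0.1114 0.5828]  nu=[-1.7934, -1.6868, -1.7840]  x^+=[0.1063, 2.2298, -1.2383]  P^+=[0.2337 -0.0857 0.0130; -0.0857 0.2184 -0.0139; 0.0130 -0.0139 0.2193]
step 2: x^-=[0.1335, 2.8074, -1.5707]  P^-=[0.3344 -0.1778 -0.0208; -0.1778 0.7329 -0.0538; -0.0208 -0.0538 0.4209]  S=[0.6162 -0.0081 -0.1504; -0.0081 0.9007 -0.0570; -0.1504 -0.0570 0.8766]  K=[0.5036 -0.1024 -0.0001; -0.1523 0.7333 -0.1921; 0.0256 0.0884 0.5123]  nu=[0.9978, -4.5037, 3.0099]  x^+=[1.0968, -1.2253, -0.4014]  P^+=[0.1678 -0.0733 0.0156; -0.0733 0.1929 -0.0155; 0.0156 -0.0155 0.1925]
step 3: x^-=[1.3359, -1.6951, -0.2276]  P^-=[0.2551 -0.1471 -0.0091; -0.1471 0.6864 -0.0513; -0.0091 -0.0513 0.3988]  S=[0.5426 -0.0002 -0.1213; -0.0002 0.8663 -0.0514; -0.1213 -0.0514 0.8418]  K=[0.4347 -0.0955 0.0048; -0.1286 0.7215 -0.1903; 0.0232 0.0875 0.5006]  nu=[0.7233, 0.4069, -1.7922]  x^+=[1.6027, -1.1534, -1.0724]  P^+=[0.1451 -0.0652 0.0146; -0.0652 0.1877 -0.0148; 0.0146 -0.0148 0.1882]
step 4: x^-=[1.9788, -1.6660, -0.8939]  P^-=[0.2280 -0.1319 -0.0084; -0.1319 0.6745 -0.0502; -0.0084 -0.0502 0.3952]  S=[0.5192 0.0070 -0.1165; 0.0070 0.8608 -0.0515; -0.1165 -0.0515 0.8365]  K=[0.4069 -0.0899 0.0042; -0.1166 0.7182 -0.1895; 0.0201 0.0882 0.4984]  nu=[-5.1670, 5.2839, 1.4814]  x^+=[-0.5927, 2.4505, 0.2064]  P^+=[0.1359 -0.0611 0.0136; -0.0611 0.1857 -0.0142; 0.0136 -0.0142 0.1873]

innov = [-5.1670, 5.2839, 1.4814]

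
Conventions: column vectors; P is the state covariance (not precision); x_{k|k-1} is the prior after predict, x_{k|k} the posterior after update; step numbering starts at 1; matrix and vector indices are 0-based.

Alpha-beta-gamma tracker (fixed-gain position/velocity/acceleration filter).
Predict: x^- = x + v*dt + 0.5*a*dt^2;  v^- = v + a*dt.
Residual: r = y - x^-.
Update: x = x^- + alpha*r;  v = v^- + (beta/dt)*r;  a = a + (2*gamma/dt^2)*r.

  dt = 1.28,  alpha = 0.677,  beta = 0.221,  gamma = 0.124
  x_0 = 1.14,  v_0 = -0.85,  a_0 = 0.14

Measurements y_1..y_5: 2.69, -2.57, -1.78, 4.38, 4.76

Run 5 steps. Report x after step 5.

step 1: x_pred=0.1667  r=2.5233  x^+=1.8750  v^+=-0.2351  a^+=0.5219
step 2: x_pred=2.0016  r=-4.5716  x^+=-1.0934  v^+=-0.3564  a^+=-0.1700
step 3: x_pred=-1.6888  r=-0.0912  x^+=-1.7505  v^+=-0.5897  a^+=-0.1838
step 4: x_pred=-2.6560  r=7.0360  x^+=2.1074  v^+=0.3897  a^+=0.8812
step 5: x_pred=3.3281  r=1.4319  x^+=4.2975  v^+=1.7649  a^+=1.0979

x_post = 4.2975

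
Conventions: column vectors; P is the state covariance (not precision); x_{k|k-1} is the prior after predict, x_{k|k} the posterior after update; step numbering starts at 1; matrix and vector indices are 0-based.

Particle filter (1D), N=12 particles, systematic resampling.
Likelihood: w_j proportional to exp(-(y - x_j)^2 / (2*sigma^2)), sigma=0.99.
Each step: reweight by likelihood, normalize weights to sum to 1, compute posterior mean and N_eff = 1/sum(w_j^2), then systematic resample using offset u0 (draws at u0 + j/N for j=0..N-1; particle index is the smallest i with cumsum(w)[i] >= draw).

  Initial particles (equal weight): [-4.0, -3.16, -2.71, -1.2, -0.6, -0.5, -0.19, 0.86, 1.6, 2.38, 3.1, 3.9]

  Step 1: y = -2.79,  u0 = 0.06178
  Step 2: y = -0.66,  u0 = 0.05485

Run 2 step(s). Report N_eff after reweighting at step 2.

step 1: w=[0.1653, 0.3253, 0.3477, 0.0960, 0.0302, 0.0240, 0.0111, 0.0004, 0.0000, 0.0000, 0.0000, 0.0000]  mean=-2.7783  Neff=3.7759  idx=[0, 0, 1, 1, 1, 1, 2, 2, 2, 2, 3, 5]
step 2: w=[0.0014, 0.0014, 0.0166, 0.0166, 0.0166, 0.0166, 0.0471, 0.0471, 0.0471, 0.0471, 0.3462, 0.3965]  mean=-1.3443  Neff=3.4838  idx=[5, 7, 9, 10, 10, 10, 10, 11, 11, 11, 11, 11]

N_eff = 3.4838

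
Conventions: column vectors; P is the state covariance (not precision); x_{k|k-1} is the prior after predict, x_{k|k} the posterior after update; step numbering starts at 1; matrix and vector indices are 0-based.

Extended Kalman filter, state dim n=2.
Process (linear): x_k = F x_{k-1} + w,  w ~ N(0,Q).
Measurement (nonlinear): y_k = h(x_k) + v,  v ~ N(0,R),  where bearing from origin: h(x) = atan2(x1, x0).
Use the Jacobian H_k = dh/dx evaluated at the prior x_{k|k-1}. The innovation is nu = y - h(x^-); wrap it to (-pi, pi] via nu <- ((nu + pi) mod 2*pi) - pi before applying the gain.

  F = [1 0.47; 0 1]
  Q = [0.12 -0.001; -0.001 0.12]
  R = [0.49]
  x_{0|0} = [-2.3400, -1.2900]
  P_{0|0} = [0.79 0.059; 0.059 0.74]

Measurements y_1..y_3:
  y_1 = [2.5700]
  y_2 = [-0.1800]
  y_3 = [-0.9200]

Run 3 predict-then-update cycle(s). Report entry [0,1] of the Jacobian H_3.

H_jac[0,1] = -0.1827

step 1: x^-=[-2.9463, -1.2900]  P^-=[1.1289 0.4058; 0.4058 0.8600]  H_jac=[0.1247 -0.2848]  S=[0.5485]  K=[0.0459; -0.3543]  nu=[-0.9843]  x^+=[-2.9915, -0.9413]  P^+=[1.1278 0.4147; 0.4147 0.7911]
step 2: x^-=[-3.4339, -0.9413]  P^-=[1.8124 0.7856; 0.7856 0.9111]  H_jac=[0.0742 -0.2709]  S=[0.5352]  K=[-0.1461; -0.3521]  nu=[2.6941]  x^+=[-3.8276, -1.8899]  P^+=[1.8009 0.7580; 0.7580 0.8448]
step 3: x^-=[-4.7159, -1.8899]  P^-=[2.8201 1.1541; 1.1541 0.9648]  H_jac=[0.0732 -0.1827]  S=[0.5064]  K=[-0.0086; -0.1812]  nu=[1.8404]  x^+=[-4.7318, -2.2234]  P^+=[2.8201 1.1533; 1.1533 0.9482]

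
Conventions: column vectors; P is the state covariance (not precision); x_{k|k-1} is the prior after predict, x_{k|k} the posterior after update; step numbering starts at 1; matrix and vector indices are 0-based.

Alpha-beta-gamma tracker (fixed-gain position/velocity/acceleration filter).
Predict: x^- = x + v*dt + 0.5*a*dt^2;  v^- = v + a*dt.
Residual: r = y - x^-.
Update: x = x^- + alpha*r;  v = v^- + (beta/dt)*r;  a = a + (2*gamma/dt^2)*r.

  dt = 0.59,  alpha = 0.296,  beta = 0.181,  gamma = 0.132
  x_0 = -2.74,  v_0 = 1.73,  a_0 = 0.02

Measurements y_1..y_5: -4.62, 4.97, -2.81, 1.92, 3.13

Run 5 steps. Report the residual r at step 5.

resid = -0.3567

step 1: x_pred=-1.7158  r=-2.9042  x^+=-2.5755  v^+=0.8509  a^+=-2.1825
step 2: x_pred=-2.4533  r=7.4233  x^+=-0.2560  v^+=1.8405  a^+=3.4473
step 3: x_pred=1.4299  r=-4.2399  x^+=0.1749  v^+=2.5737  a^+=0.2318
step 4: x_pred=1.7337  r=0.1863  x^+=1.7888  v^+=2.7676  a^+=0.3731
step 5: x_pred=3.4867  r=-0.3567  x^+=3.3811  v^+=2.8783  a^+=0.1026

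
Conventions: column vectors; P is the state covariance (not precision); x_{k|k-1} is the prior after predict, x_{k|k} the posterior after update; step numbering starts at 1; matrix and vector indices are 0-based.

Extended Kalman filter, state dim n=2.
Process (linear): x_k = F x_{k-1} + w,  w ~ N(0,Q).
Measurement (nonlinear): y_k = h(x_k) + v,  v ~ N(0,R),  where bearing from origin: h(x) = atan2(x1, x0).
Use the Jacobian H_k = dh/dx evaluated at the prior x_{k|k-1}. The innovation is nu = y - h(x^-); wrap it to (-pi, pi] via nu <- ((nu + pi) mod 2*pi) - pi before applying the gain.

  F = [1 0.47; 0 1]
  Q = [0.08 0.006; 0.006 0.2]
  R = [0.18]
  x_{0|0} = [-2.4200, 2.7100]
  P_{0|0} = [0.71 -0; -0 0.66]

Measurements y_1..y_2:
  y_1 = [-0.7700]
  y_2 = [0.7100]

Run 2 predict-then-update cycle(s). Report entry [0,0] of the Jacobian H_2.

H_jac[0,0] = -0.1256

step 1: x^-=[-1.1463, 2.7100]  P^-=[0.9358 0.3162; 0.3162 0.8600]  H_jac=[-0.3130 -0.1324]  S=[0.3130]  K=[-1.0697; -0.6801]  nu=[-2.7410]  x^+=[1.7857, 4.5740]  P^+=[0.5777 0.0885; 0.0885 0.7153]
step 2: x^-=[3.9354, 4.5740]  P^-=[0.8989 0.4307; 0.4307 0.9153]  H_jac=[-0.1256 0.1081]  S=[0.1932]  K=[-0.3436; 0.2320]  nu=[-0.1503]  x^+=[3.9871, 4.5391]  P^+=[0.8761 0.4461; 0.4461 0.9049]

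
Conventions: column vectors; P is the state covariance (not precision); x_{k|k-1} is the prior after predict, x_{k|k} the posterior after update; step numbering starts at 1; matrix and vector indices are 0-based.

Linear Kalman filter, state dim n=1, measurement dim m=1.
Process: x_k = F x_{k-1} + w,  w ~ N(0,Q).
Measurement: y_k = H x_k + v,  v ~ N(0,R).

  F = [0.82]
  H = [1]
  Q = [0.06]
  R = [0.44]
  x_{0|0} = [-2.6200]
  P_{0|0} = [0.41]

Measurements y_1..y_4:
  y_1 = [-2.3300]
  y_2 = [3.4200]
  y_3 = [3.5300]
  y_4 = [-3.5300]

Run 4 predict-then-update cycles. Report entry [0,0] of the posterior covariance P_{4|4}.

step 1: x^-=[-2.1484]  P^-=[0.3357]  S=[0.7757]  K=[0.4328]  nu=[-0.1816]  x^+=[-2.2270]  P^+=[0.1904]
step 2: x^-=[-1.8261]  P^-=[0.1880]  S=[0.6280]  K=[0.2994]  nu=[5.2461]  x^+=[-0.2554]  P^+=[0.1317]
step 3: x^-=[-0.2095]  P^-=[0.1486]  S=[0.5886]  K=[0.2524]  nu=[3.7395]  x^+=[0.7345]  P^+=[0.1111]
step 4: x^-=[0.6023]  P^-=[0.1347]  S=[0.5747]  K=[0.2344]  nu=[-4.1323]  x^+=[-0.3662]  P^+=[0.1031]

P_post[0,0] = 0.1031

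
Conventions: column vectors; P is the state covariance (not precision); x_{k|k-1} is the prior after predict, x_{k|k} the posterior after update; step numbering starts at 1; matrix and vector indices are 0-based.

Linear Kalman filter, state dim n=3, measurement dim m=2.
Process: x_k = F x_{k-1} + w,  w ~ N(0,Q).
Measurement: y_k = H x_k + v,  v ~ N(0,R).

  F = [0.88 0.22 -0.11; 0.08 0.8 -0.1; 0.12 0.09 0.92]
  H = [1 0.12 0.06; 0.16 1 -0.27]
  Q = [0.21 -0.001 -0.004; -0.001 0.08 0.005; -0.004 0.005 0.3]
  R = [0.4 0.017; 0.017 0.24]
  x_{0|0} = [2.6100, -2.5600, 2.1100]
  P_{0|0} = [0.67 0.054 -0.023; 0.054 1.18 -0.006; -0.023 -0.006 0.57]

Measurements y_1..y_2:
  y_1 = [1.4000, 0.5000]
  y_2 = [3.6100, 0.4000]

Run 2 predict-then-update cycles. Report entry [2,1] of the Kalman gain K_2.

K[2,1] = -0.4282

step 1: x^-=[1.5015, -2.0502, 2.0240]  P^-=[0.8185 0.3020 0.0187; 0.3020 0.8534 0.0437; 0.0187 0.0437 0.7967]  S=[1.3090 0.5416; 0.5416 1.2439]  K=[0.6239 0.0724; 0.0182 0.7075; 0.1351 -0.1942]  nu=[0.0231, 2.8564]  x^+=[1.7226, -0.0287, 1.4723]  P^+=[0.2536 -0.0164 -0.0139; -0.0164 0.2164 0.1616; -0.0139 0.1616 0.7544]
step 2: x^-=[1.3476, -0.0324, 1.5587]  P^-=[0.4145 0.0350 -0.0310; 0.0350 0.1999 0.0685; -0.0310 0.0685 0.9672]  S=[0.8265 0.1373; 0.1373 0.4979]  K=[0.4902 0.0851; 0.0146 0.3716; 0.1138 -0.4282]  nu=[2.1728, 0.6376]  x^+=[2.4670, 0.2363, 1.5329]  P^+=[0.2008 -0.0119 -0.0314; -0.0119 0.1295 0.1414; -0.0314 0.1414 0.8786]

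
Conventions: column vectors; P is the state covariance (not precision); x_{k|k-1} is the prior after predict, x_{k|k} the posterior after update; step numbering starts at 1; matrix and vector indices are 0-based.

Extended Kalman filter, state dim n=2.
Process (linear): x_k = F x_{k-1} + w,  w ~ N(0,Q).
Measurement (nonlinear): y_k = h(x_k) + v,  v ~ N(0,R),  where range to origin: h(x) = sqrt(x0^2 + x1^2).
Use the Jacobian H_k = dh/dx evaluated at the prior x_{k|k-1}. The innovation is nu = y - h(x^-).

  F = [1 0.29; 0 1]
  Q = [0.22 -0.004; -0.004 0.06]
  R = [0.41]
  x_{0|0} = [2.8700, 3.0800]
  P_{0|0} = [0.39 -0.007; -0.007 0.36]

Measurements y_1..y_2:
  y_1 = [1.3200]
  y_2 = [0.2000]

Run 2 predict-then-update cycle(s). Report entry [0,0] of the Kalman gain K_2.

step 1: x^-=[3.7632, 3.0800]  P^-=[0.6362 0.0934; 0.0934 0.4200]  H_jac=[0.7739 0.6334]  S=[1.0510]  K=[0.5247; 0.3219]  nu=[-3.5429]  x^+=[1.9042, 1.9397]  P^+=[0.3468 -0.0841; -0.0841 0.3111]
step 2: x^-=[2.4667, 1.9397]  P^-=[0.5442 0.0021; 0.0021 0.3711]  H_jac=[0.7861 0.6181]  S=[0.8901]  K=[0.4821; 0.2596]  nu=[-2.9380]  x^+=[1.0504, 1.1770]  P^+=[0.3374 -0.1093; -0.1093 0.3111]

K[0,0] = 0.4821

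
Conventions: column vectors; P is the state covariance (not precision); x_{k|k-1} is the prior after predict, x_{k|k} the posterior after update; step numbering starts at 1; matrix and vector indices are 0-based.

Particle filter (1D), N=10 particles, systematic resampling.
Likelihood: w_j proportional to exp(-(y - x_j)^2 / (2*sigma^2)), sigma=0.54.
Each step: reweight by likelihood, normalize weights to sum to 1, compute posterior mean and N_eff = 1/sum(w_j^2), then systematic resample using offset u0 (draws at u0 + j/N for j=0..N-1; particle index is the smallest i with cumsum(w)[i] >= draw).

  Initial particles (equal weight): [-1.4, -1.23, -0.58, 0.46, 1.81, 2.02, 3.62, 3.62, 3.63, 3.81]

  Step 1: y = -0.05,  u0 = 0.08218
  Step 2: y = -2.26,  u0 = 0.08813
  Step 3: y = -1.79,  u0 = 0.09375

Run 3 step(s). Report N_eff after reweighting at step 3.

N_eff = 8.5248

step 1: w=[0.0314, 0.0658, 0.4422, 0.4582, 0.0019, 0.0005, 0.0000, 0.0000, 0.0000, 0.0000]  mean=-0.1662  Neff=2.4340  idx=[1, 2, 2, 2, 2, 3, 3, 3, 3, 3]
step 2: w=[0.8367, 0.0408, 0.0408, 0.0408, 0.0408, 0.0000, 0.0000, 0.0000, 0.0000, 0.0000]  mean=-1.1237  Neff=1.4151  idx=[0, 0, 0, 0, 0, 0, 0, 0, 2, 4]
step 3: w=[0.1208, 0.1208, 0.1208, 0.1208, 0.1208, 0.1208, 0.1208, 0.1208, 0.0168, 0.0168]  mean=-1.2082  Neff=8.5248  idx=[0, 1, 2, 3, 4, 4, 5, 6, 7, 9]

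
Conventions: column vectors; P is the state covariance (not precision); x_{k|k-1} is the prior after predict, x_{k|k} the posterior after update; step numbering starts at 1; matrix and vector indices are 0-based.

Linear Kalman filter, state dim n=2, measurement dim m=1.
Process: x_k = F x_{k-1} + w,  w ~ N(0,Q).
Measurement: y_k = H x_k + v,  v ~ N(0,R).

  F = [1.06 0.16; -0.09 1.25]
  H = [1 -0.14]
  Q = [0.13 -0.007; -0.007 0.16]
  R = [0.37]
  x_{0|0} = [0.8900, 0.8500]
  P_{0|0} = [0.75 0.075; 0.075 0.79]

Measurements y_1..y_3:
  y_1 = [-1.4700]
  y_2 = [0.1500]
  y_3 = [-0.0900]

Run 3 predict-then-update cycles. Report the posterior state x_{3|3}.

step 1: x^-=[1.0794, 0.9824]  P^-=[1.0184 0.1777; 0.1777 1.3836]  S=[1.3657]  K=[0.7274; -0.0117]  nu=[-2.4119]  x^+=[-0.6751, 1.0106]  P^+=[0.2957 0.1894; 0.1894 1.3834]
step 2: x^-=[-0.5539, 1.3240]  P^-=[0.5619 0.4896; 0.4896 2.2813]  S=[0.8395]  K=[0.5876; 0.2028]  nu=[0.8893]  x^+=[-0.0313, 1.5043]  P^+=[0.2720 0.3896; 0.3896 2.2468]
step 3: x^-=[0.2075, 1.8832]  P^-=[0.6253 0.9270; 0.9270 3.5852]  S=[0.8060]  K=[0.6148; 0.5274]  nu=[-0.0338]  x^+=[0.1867, 1.8654]  P^+=[0.3207 0.6657; 0.6657 3.3610]

x_post = [0.1867, 1.8654]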